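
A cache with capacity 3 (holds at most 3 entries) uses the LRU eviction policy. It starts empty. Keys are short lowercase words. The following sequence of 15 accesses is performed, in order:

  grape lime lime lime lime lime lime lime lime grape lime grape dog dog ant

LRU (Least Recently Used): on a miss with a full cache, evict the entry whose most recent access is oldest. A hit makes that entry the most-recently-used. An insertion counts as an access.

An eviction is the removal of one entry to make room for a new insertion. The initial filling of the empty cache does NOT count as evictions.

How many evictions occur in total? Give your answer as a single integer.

Answer: 1

Derivation:
LRU simulation (capacity=3):
  1. access grape: MISS. Cache (LRU->MRU): [grape]
  2. access lime: MISS. Cache (LRU->MRU): [grape lime]
  3. access lime: HIT. Cache (LRU->MRU): [grape lime]
  4. access lime: HIT. Cache (LRU->MRU): [grape lime]
  5. access lime: HIT. Cache (LRU->MRU): [grape lime]
  6. access lime: HIT. Cache (LRU->MRU): [grape lime]
  7. access lime: HIT. Cache (LRU->MRU): [grape lime]
  8. access lime: HIT. Cache (LRU->MRU): [grape lime]
  9. access lime: HIT. Cache (LRU->MRU): [grape lime]
  10. access grape: HIT. Cache (LRU->MRU): [lime grape]
  11. access lime: HIT. Cache (LRU->MRU): [grape lime]
  12. access grape: HIT. Cache (LRU->MRU): [lime grape]
  13. access dog: MISS. Cache (LRU->MRU): [lime grape dog]
  14. access dog: HIT. Cache (LRU->MRU): [lime grape dog]
  15. access ant: MISS, evict lime. Cache (LRU->MRU): [grape dog ant]
Total: 11 hits, 4 misses, 1 evictions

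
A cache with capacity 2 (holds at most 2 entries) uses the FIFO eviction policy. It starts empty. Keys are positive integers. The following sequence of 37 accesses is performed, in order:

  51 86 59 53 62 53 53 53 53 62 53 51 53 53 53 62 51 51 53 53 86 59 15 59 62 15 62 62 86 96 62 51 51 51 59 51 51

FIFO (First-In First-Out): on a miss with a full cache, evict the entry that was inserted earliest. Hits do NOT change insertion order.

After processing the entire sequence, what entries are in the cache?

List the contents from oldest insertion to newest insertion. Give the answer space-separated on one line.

FIFO simulation (capacity=2):
  1. access 51: MISS. Cache (old->new): [51]
  2. access 86: MISS. Cache (old->new): [51 86]
  3. access 59: MISS, evict 51. Cache (old->new): [86 59]
  4. access 53: MISS, evict 86. Cache (old->new): [59 53]
  5. access 62: MISS, evict 59. Cache (old->new): [53 62]
  6. access 53: HIT. Cache (old->new): [53 62]
  7. access 53: HIT. Cache (old->new): [53 62]
  8. access 53: HIT. Cache (old->new): [53 62]
  9. access 53: HIT. Cache (old->new): [53 62]
  10. access 62: HIT. Cache (old->new): [53 62]
  11. access 53: HIT. Cache (old->new): [53 62]
  12. access 51: MISS, evict 53. Cache (old->new): [62 51]
  13. access 53: MISS, evict 62. Cache (old->new): [51 53]
  14. access 53: HIT. Cache (old->new): [51 53]
  15. access 53: HIT. Cache (old->new): [51 53]
  16. access 62: MISS, evict 51. Cache (old->new): [53 62]
  17. access 51: MISS, evict 53. Cache (old->new): [62 51]
  18. access 51: HIT. Cache (old->new): [62 51]
  19. access 53: MISS, evict 62. Cache (old->new): [51 53]
  20. access 53: HIT. Cache (old->new): [51 53]
  21. access 86: MISS, evict 51. Cache (old->new): [53 86]
  22. access 59: MISS, evict 53. Cache (old->new): [86 59]
  23. access 15: MISS, evict 86. Cache (old->new): [59 15]
  24. access 59: HIT. Cache (old->new): [59 15]
  25. access 62: MISS, evict 59. Cache (old->new): [15 62]
  26. access 15: HIT. Cache (old->new): [15 62]
  27. access 62: HIT. Cache (old->new): [15 62]
  28. access 62: HIT. Cache (old->new): [15 62]
  29. access 86: MISS, evict 15. Cache (old->new): [62 86]
  30. access 96: MISS, evict 62. Cache (old->new): [86 96]
  31. access 62: MISS, evict 86. Cache (old->new): [96 62]
  32. access 51: MISS, evict 96. Cache (old->new): [62 51]
  33. access 51: HIT. Cache (old->new): [62 51]
  34. access 51: HIT. Cache (old->new): [62 51]
  35. access 59: MISS, evict 62. Cache (old->new): [51 59]
  36. access 51: HIT. Cache (old->new): [51 59]
  37. access 51: HIT. Cache (old->new): [51 59]
Total: 18 hits, 19 misses, 17 evictions

Answer: 51 59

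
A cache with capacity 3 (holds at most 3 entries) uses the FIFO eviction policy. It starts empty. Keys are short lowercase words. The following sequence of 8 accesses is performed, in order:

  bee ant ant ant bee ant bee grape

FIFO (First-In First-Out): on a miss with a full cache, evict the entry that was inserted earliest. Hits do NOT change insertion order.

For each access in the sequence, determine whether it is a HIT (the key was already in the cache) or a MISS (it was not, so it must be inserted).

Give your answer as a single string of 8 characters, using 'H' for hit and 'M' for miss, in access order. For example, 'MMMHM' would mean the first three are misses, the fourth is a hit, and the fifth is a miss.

Answer: MMHHHHHM

Derivation:
FIFO simulation (capacity=3):
  1. access bee: MISS. Cache (old->new): [bee]
  2. access ant: MISS. Cache (old->new): [bee ant]
  3. access ant: HIT. Cache (old->new): [bee ant]
  4. access ant: HIT. Cache (old->new): [bee ant]
  5. access bee: HIT. Cache (old->new): [bee ant]
  6. access ant: HIT. Cache (old->new): [bee ant]
  7. access bee: HIT. Cache (old->new): [bee ant]
  8. access grape: MISS. Cache (old->new): [bee ant grape]
Total: 5 hits, 3 misses, 0 evictions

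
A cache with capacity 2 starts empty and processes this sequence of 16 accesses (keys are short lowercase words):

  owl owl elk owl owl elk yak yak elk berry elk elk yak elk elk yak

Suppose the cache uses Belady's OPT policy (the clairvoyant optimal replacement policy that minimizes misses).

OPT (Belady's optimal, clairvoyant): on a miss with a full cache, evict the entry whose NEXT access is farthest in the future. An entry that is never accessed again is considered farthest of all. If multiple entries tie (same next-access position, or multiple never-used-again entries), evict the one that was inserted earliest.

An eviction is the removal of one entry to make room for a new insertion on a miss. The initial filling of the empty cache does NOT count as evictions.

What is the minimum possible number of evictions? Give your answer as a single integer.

OPT (Belady) simulation (capacity=2):
  1. access owl: MISS. Cache: [owl]
  2. access owl: HIT. Next use of owl: step 4. Cache: [owl]
  3. access elk: MISS. Cache: [owl elk]
  4. access owl: HIT. Next use of owl: step 5. Cache: [owl elk]
  5. access owl: HIT. Next use of owl: never. Cache: [owl elk]
  6. access elk: HIT. Next use of elk: step 9. Cache: [owl elk]
  7. access yak: MISS, evict owl (next use: never). Cache: [elk yak]
  8. access yak: HIT. Next use of yak: step 13. Cache: [elk yak]
  9. access elk: HIT. Next use of elk: step 11. Cache: [elk yak]
  10. access berry: MISS, evict yak (next use: step 13). Cache: [elk berry]
  11. access elk: HIT. Next use of elk: step 12. Cache: [elk berry]
  12. access elk: HIT. Next use of elk: step 14. Cache: [elk berry]
  13. access yak: MISS, evict berry (next use: never). Cache: [elk yak]
  14. access elk: HIT. Next use of elk: step 15. Cache: [elk yak]
  15. access elk: HIT. Next use of elk: never. Cache: [elk yak]
  16. access yak: HIT. Next use of yak: never. Cache: [elk yak]
Total: 11 hits, 5 misses, 3 evictions

Answer: 3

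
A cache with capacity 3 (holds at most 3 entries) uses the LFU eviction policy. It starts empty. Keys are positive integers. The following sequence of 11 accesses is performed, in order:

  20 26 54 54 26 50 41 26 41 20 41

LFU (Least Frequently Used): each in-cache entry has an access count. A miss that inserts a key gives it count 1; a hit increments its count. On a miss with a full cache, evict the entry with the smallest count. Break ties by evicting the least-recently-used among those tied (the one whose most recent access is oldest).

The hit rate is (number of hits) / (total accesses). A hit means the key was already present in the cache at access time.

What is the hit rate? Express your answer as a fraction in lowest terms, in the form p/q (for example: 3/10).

LFU simulation (capacity=3):
  1. access 20: MISS. Cache: [20(c=1)]
  2. access 26: MISS. Cache: [20(c=1) 26(c=1)]
  3. access 54: MISS. Cache: [20(c=1) 26(c=1) 54(c=1)]
  4. access 54: HIT, count now 2. Cache: [20(c=1) 26(c=1) 54(c=2)]
  5. access 26: HIT, count now 2. Cache: [20(c=1) 54(c=2) 26(c=2)]
  6. access 50: MISS, evict 20(c=1). Cache: [50(c=1) 54(c=2) 26(c=2)]
  7. access 41: MISS, evict 50(c=1). Cache: [41(c=1) 54(c=2) 26(c=2)]
  8. access 26: HIT, count now 3. Cache: [41(c=1) 54(c=2) 26(c=3)]
  9. access 41: HIT, count now 2. Cache: [54(c=2) 41(c=2) 26(c=3)]
  10. access 20: MISS, evict 54(c=2). Cache: [20(c=1) 41(c=2) 26(c=3)]
  11. access 41: HIT, count now 3. Cache: [20(c=1) 26(c=3) 41(c=3)]
Total: 5 hits, 6 misses, 3 evictions

Hit rate = 5/11

Answer: 5/11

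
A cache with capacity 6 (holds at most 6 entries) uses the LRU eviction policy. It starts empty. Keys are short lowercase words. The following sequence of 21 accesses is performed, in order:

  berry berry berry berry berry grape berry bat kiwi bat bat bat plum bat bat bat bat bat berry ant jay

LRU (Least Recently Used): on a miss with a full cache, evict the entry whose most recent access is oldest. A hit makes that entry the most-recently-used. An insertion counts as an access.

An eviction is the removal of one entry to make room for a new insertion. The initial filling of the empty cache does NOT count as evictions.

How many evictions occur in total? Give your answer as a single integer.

LRU simulation (capacity=6):
  1. access berry: MISS. Cache (LRU->MRU): [berry]
  2. access berry: HIT. Cache (LRU->MRU): [berry]
  3. access berry: HIT. Cache (LRU->MRU): [berry]
  4. access berry: HIT. Cache (LRU->MRU): [berry]
  5. access berry: HIT. Cache (LRU->MRU): [berry]
  6. access grape: MISS. Cache (LRU->MRU): [berry grape]
  7. access berry: HIT. Cache (LRU->MRU): [grape berry]
  8. access bat: MISS. Cache (LRU->MRU): [grape berry bat]
  9. access kiwi: MISS. Cache (LRU->MRU): [grape berry bat kiwi]
  10. access bat: HIT. Cache (LRU->MRU): [grape berry kiwi bat]
  11. access bat: HIT. Cache (LRU->MRU): [grape berry kiwi bat]
  12. access bat: HIT. Cache (LRU->MRU): [grape berry kiwi bat]
  13. access plum: MISS. Cache (LRU->MRU): [grape berry kiwi bat plum]
  14. access bat: HIT. Cache (LRU->MRU): [grape berry kiwi plum bat]
  15. access bat: HIT. Cache (LRU->MRU): [grape berry kiwi plum bat]
  16. access bat: HIT. Cache (LRU->MRU): [grape berry kiwi plum bat]
  17. access bat: HIT. Cache (LRU->MRU): [grape berry kiwi plum bat]
  18. access bat: HIT. Cache (LRU->MRU): [grape berry kiwi plum bat]
  19. access berry: HIT. Cache (LRU->MRU): [grape kiwi plum bat berry]
  20. access ant: MISS. Cache (LRU->MRU): [grape kiwi plum bat berry ant]
  21. access jay: MISS, evict grape. Cache (LRU->MRU): [kiwi plum bat berry ant jay]
Total: 14 hits, 7 misses, 1 evictions

Answer: 1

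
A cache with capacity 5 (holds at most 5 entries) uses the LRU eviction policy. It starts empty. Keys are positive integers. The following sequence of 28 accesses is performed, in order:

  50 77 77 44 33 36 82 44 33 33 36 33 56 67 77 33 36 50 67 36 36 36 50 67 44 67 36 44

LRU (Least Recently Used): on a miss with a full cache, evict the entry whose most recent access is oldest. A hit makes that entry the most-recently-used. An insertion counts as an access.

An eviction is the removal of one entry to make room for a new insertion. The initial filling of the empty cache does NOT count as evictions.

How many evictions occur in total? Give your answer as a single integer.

LRU simulation (capacity=5):
  1. access 50: MISS. Cache (LRU->MRU): [50]
  2. access 77: MISS. Cache (LRU->MRU): [50 77]
  3. access 77: HIT. Cache (LRU->MRU): [50 77]
  4. access 44: MISS. Cache (LRU->MRU): [50 77 44]
  5. access 33: MISS. Cache (LRU->MRU): [50 77 44 33]
  6. access 36: MISS. Cache (LRU->MRU): [50 77 44 33 36]
  7. access 82: MISS, evict 50. Cache (LRU->MRU): [77 44 33 36 82]
  8. access 44: HIT. Cache (LRU->MRU): [77 33 36 82 44]
  9. access 33: HIT. Cache (LRU->MRU): [77 36 82 44 33]
  10. access 33: HIT. Cache (LRU->MRU): [77 36 82 44 33]
  11. access 36: HIT. Cache (LRU->MRU): [77 82 44 33 36]
  12. access 33: HIT. Cache (LRU->MRU): [77 82 44 36 33]
  13. access 56: MISS, evict 77. Cache (LRU->MRU): [82 44 36 33 56]
  14. access 67: MISS, evict 82. Cache (LRU->MRU): [44 36 33 56 67]
  15. access 77: MISS, evict 44. Cache (LRU->MRU): [36 33 56 67 77]
  16. access 33: HIT. Cache (LRU->MRU): [36 56 67 77 33]
  17. access 36: HIT. Cache (LRU->MRU): [56 67 77 33 36]
  18. access 50: MISS, evict 56. Cache (LRU->MRU): [67 77 33 36 50]
  19. access 67: HIT. Cache (LRU->MRU): [77 33 36 50 67]
  20. access 36: HIT. Cache (LRU->MRU): [77 33 50 67 36]
  21. access 36: HIT. Cache (LRU->MRU): [77 33 50 67 36]
  22. access 36: HIT. Cache (LRU->MRU): [77 33 50 67 36]
  23. access 50: HIT. Cache (LRU->MRU): [77 33 67 36 50]
  24. access 67: HIT. Cache (LRU->MRU): [77 33 36 50 67]
  25. access 44: MISS, evict 77. Cache (LRU->MRU): [33 36 50 67 44]
  26. access 67: HIT. Cache (LRU->MRU): [33 36 50 44 67]
  27. access 36: HIT. Cache (LRU->MRU): [33 50 44 67 36]
  28. access 44: HIT. Cache (LRU->MRU): [33 50 67 36 44]
Total: 17 hits, 11 misses, 6 evictions

Answer: 6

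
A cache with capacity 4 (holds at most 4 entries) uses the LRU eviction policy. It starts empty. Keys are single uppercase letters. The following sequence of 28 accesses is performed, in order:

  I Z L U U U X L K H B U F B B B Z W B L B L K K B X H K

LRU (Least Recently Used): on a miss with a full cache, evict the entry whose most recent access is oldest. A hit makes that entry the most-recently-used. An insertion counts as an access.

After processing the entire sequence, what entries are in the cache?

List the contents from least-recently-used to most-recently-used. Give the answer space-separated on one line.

LRU simulation (capacity=4):
  1. access I: MISS. Cache (LRU->MRU): [I]
  2. access Z: MISS. Cache (LRU->MRU): [I Z]
  3. access L: MISS. Cache (LRU->MRU): [I Z L]
  4. access U: MISS. Cache (LRU->MRU): [I Z L U]
  5. access U: HIT. Cache (LRU->MRU): [I Z L U]
  6. access U: HIT. Cache (LRU->MRU): [I Z L U]
  7. access X: MISS, evict I. Cache (LRU->MRU): [Z L U X]
  8. access L: HIT. Cache (LRU->MRU): [Z U X L]
  9. access K: MISS, evict Z. Cache (LRU->MRU): [U X L K]
  10. access H: MISS, evict U. Cache (LRU->MRU): [X L K H]
  11. access B: MISS, evict X. Cache (LRU->MRU): [L K H B]
  12. access U: MISS, evict L. Cache (LRU->MRU): [K H B U]
  13. access F: MISS, evict K. Cache (LRU->MRU): [H B U F]
  14. access B: HIT. Cache (LRU->MRU): [H U F B]
  15. access B: HIT. Cache (LRU->MRU): [H U F B]
  16. access B: HIT. Cache (LRU->MRU): [H U F B]
  17. access Z: MISS, evict H. Cache (LRU->MRU): [U F B Z]
  18. access W: MISS, evict U. Cache (LRU->MRU): [F B Z W]
  19. access B: HIT. Cache (LRU->MRU): [F Z W B]
  20. access L: MISS, evict F. Cache (LRU->MRU): [Z W B L]
  21. access B: HIT. Cache (LRU->MRU): [Z W L B]
  22. access L: HIT. Cache (LRU->MRU): [Z W B L]
  23. access K: MISS, evict Z. Cache (LRU->MRU): [W B L K]
  24. access K: HIT. Cache (LRU->MRU): [W B L K]
  25. access B: HIT. Cache (LRU->MRU): [W L K B]
  26. access X: MISS, evict W. Cache (LRU->MRU): [L K B X]
  27. access H: MISS, evict L. Cache (LRU->MRU): [K B X H]
  28. access K: HIT. Cache (LRU->MRU): [B X H K]
Total: 12 hits, 16 misses, 12 evictions

Answer: B X H K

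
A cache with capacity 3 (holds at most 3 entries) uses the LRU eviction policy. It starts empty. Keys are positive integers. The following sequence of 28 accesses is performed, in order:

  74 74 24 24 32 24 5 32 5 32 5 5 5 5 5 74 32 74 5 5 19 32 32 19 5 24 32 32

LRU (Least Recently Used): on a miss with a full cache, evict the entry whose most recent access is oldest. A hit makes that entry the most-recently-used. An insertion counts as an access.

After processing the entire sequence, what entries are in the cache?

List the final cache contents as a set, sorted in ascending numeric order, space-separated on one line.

LRU simulation (capacity=3):
  1. access 74: MISS. Cache (LRU->MRU): [74]
  2. access 74: HIT. Cache (LRU->MRU): [74]
  3. access 24: MISS. Cache (LRU->MRU): [74 24]
  4. access 24: HIT. Cache (LRU->MRU): [74 24]
  5. access 32: MISS. Cache (LRU->MRU): [74 24 32]
  6. access 24: HIT. Cache (LRU->MRU): [74 32 24]
  7. access 5: MISS, evict 74. Cache (LRU->MRU): [32 24 5]
  8. access 32: HIT. Cache (LRU->MRU): [24 5 32]
  9. access 5: HIT. Cache (LRU->MRU): [24 32 5]
  10. access 32: HIT. Cache (LRU->MRU): [24 5 32]
  11. access 5: HIT. Cache (LRU->MRU): [24 32 5]
  12. access 5: HIT. Cache (LRU->MRU): [24 32 5]
  13. access 5: HIT. Cache (LRU->MRU): [24 32 5]
  14. access 5: HIT. Cache (LRU->MRU): [24 32 5]
  15. access 5: HIT. Cache (LRU->MRU): [24 32 5]
  16. access 74: MISS, evict 24. Cache (LRU->MRU): [32 5 74]
  17. access 32: HIT. Cache (LRU->MRU): [5 74 32]
  18. access 74: HIT. Cache (LRU->MRU): [5 32 74]
  19. access 5: HIT. Cache (LRU->MRU): [32 74 5]
  20. access 5: HIT. Cache (LRU->MRU): [32 74 5]
  21. access 19: MISS, evict 32. Cache (LRU->MRU): [74 5 19]
  22. access 32: MISS, evict 74. Cache (LRU->MRU): [5 19 32]
  23. access 32: HIT. Cache (LRU->MRU): [5 19 32]
  24. access 19: HIT. Cache (LRU->MRU): [5 32 19]
  25. access 5: HIT. Cache (LRU->MRU): [32 19 5]
  26. access 24: MISS, evict 32. Cache (LRU->MRU): [19 5 24]
  27. access 32: MISS, evict 19. Cache (LRU->MRU): [5 24 32]
  28. access 32: HIT. Cache (LRU->MRU): [5 24 32]
Total: 19 hits, 9 misses, 6 evictions

Answer: 5 24 32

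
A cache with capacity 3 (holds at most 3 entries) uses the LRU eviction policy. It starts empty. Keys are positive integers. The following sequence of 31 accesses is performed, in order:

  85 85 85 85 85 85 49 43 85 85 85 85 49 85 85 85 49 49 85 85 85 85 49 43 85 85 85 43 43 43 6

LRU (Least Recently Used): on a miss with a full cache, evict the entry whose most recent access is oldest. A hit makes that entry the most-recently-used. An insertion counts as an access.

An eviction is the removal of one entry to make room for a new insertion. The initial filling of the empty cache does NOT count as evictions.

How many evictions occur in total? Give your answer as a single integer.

LRU simulation (capacity=3):
  1. access 85: MISS. Cache (LRU->MRU): [85]
  2. access 85: HIT. Cache (LRU->MRU): [85]
  3. access 85: HIT. Cache (LRU->MRU): [85]
  4. access 85: HIT. Cache (LRU->MRU): [85]
  5. access 85: HIT. Cache (LRU->MRU): [85]
  6. access 85: HIT. Cache (LRU->MRU): [85]
  7. access 49: MISS. Cache (LRU->MRU): [85 49]
  8. access 43: MISS. Cache (LRU->MRU): [85 49 43]
  9. access 85: HIT. Cache (LRU->MRU): [49 43 85]
  10. access 85: HIT. Cache (LRU->MRU): [49 43 85]
  11. access 85: HIT. Cache (LRU->MRU): [49 43 85]
  12. access 85: HIT. Cache (LRU->MRU): [49 43 85]
  13. access 49: HIT. Cache (LRU->MRU): [43 85 49]
  14. access 85: HIT. Cache (LRU->MRU): [43 49 85]
  15. access 85: HIT. Cache (LRU->MRU): [43 49 85]
  16. access 85: HIT. Cache (LRU->MRU): [43 49 85]
  17. access 49: HIT. Cache (LRU->MRU): [43 85 49]
  18. access 49: HIT. Cache (LRU->MRU): [43 85 49]
  19. access 85: HIT. Cache (LRU->MRU): [43 49 85]
  20. access 85: HIT. Cache (LRU->MRU): [43 49 85]
  21. access 85: HIT. Cache (LRU->MRU): [43 49 85]
  22. access 85: HIT. Cache (LRU->MRU): [43 49 85]
  23. access 49: HIT. Cache (LRU->MRU): [43 85 49]
  24. access 43: HIT. Cache (LRU->MRU): [85 49 43]
  25. access 85: HIT. Cache (LRU->MRU): [49 43 85]
  26. access 85: HIT. Cache (LRU->MRU): [49 43 85]
  27. access 85: HIT. Cache (LRU->MRU): [49 43 85]
  28. access 43: HIT. Cache (LRU->MRU): [49 85 43]
  29. access 43: HIT. Cache (LRU->MRU): [49 85 43]
  30. access 43: HIT. Cache (LRU->MRU): [49 85 43]
  31. access 6: MISS, evict 49. Cache (LRU->MRU): [85 43 6]
Total: 27 hits, 4 misses, 1 evictions

Answer: 1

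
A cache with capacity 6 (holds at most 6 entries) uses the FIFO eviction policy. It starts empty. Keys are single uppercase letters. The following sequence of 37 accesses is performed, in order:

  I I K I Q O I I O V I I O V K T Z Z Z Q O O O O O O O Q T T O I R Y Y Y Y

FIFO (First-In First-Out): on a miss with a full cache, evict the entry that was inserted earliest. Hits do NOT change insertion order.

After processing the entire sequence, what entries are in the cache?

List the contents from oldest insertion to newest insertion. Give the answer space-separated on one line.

FIFO simulation (capacity=6):
  1. access I: MISS. Cache (old->new): [I]
  2. access I: HIT. Cache (old->new): [I]
  3. access K: MISS. Cache (old->new): [I K]
  4. access I: HIT. Cache (old->new): [I K]
  5. access Q: MISS. Cache (old->new): [I K Q]
  6. access O: MISS. Cache (old->new): [I K Q O]
  7. access I: HIT. Cache (old->new): [I K Q O]
  8. access I: HIT. Cache (old->new): [I K Q O]
  9. access O: HIT. Cache (old->new): [I K Q O]
  10. access V: MISS. Cache (old->new): [I K Q O V]
  11. access I: HIT. Cache (old->new): [I K Q O V]
  12. access I: HIT. Cache (old->new): [I K Q O V]
  13. access O: HIT. Cache (old->new): [I K Q O V]
  14. access V: HIT. Cache (old->new): [I K Q O V]
  15. access K: HIT. Cache (old->new): [I K Q O V]
  16. access T: MISS. Cache (old->new): [I K Q O V T]
  17. access Z: MISS, evict I. Cache (old->new): [K Q O V T Z]
  18. access Z: HIT. Cache (old->new): [K Q O V T Z]
  19. access Z: HIT. Cache (old->new): [K Q O V T Z]
  20. access Q: HIT. Cache (old->new): [K Q O V T Z]
  21. access O: HIT. Cache (old->new): [K Q O V T Z]
  22. access O: HIT. Cache (old->new): [K Q O V T Z]
  23. access O: HIT. Cache (old->new): [K Q O V T Z]
  24. access O: HIT. Cache (old->new): [K Q O V T Z]
  25. access O: HIT. Cache (old->new): [K Q O V T Z]
  26. access O: HIT. Cache (old->new): [K Q O V T Z]
  27. access O: HIT. Cache (old->new): [K Q O V T Z]
  28. access Q: HIT. Cache (old->new): [K Q O V T Z]
  29. access T: HIT. Cache (old->new): [K Q O V T Z]
  30. access T: HIT. Cache (old->new): [K Q O V T Z]
  31. access O: HIT. Cache (old->new): [K Q O V T Z]
  32. access I: MISS, evict K. Cache (old->new): [Q O V T Z I]
  33. access R: MISS, evict Q. Cache (old->new): [O V T Z I R]
  34. access Y: MISS, evict O. Cache (old->new): [V T Z I R Y]
  35. access Y: HIT. Cache (old->new): [V T Z I R Y]
  36. access Y: HIT. Cache (old->new): [V T Z I R Y]
  37. access Y: HIT. Cache (old->new): [V T Z I R Y]
Total: 27 hits, 10 misses, 4 evictions

Answer: V T Z I R Y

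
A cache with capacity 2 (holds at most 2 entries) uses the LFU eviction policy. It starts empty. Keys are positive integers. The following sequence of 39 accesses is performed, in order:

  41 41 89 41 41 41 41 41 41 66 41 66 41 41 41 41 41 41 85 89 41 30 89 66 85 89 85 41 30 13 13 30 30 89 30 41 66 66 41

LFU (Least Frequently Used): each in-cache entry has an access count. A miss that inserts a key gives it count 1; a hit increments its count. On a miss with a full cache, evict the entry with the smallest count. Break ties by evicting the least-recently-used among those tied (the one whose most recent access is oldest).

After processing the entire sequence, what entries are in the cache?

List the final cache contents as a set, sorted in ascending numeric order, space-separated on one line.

Answer: 41 66

Derivation:
LFU simulation (capacity=2):
  1. access 41: MISS. Cache: [41(c=1)]
  2. access 41: HIT, count now 2. Cache: [41(c=2)]
  3. access 89: MISS. Cache: [89(c=1) 41(c=2)]
  4. access 41: HIT, count now 3. Cache: [89(c=1) 41(c=3)]
  5. access 41: HIT, count now 4. Cache: [89(c=1) 41(c=4)]
  6. access 41: HIT, count now 5. Cache: [89(c=1) 41(c=5)]
  7. access 41: HIT, count now 6. Cache: [89(c=1) 41(c=6)]
  8. access 41: HIT, count now 7. Cache: [89(c=1) 41(c=7)]
  9. access 41: HIT, count now 8. Cache: [89(c=1) 41(c=8)]
  10. access 66: MISS, evict 89(c=1). Cache: [66(c=1) 41(c=8)]
  11. access 41: HIT, count now 9. Cache: [66(c=1) 41(c=9)]
  12. access 66: HIT, count now 2. Cache: [66(c=2) 41(c=9)]
  13. access 41: HIT, count now 10. Cache: [66(c=2) 41(c=10)]
  14. access 41: HIT, count now 11. Cache: [66(c=2) 41(c=11)]
  15. access 41: HIT, count now 12. Cache: [66(c=2) 41(c=12)]
  16. access 41: HIT, count now 13. Cache: [66(c=2) 41(c=13)]
  17. access 41: HIT, count now 14. Cache: [66(c=2) 41(c=14)]
  18. access 41: HIT, count now 15. Cache: [66(c=2) 41(c=15)]
  19. access 85: MISS, evict 66(c=2). Cache: [85(c=1) 41(c=15)]
  20. access 89: MISS, evict 85(c=1). Cache: [89(c=1) 41(c=15)]
  21. access 41: HIT, count now 16. Cache: [89(c=1) 41(c=16)]
  22. access 30: MISS, evict 89(c=1). Cache: [30(c=1) 41(c=16)]
  23. access 89: MISS, evict 30(c=1). Cache: [89(c=1) 41(c=16)]
  24. access 66: MISS, evict 89(c=1). Cache: [66(c=1) 41(c=16)]
  25. access 85: MISS, evict 66(c=1). Cache: [85(c=1) 41(c=16)]
  26. access 89: MISS, evict 85(c=1). Cache: [89(c=1) 41(c=16)]
  27. access 85: MISS, evict 89(c=1). Cache: [85(c=1) 41(c=16)]
  28. access 41: HIT, count now 17. Cache: [85(c=1) 41(c=17)]
  29. access 30: MISS, evict 85(c=1). Cache: [30(c=1) 41(c=17)]
  30. access 13: MISS, evict 30(c=1). Cache: [13(c=1) 41(c=17)]
  31. access 13: HIT, count now 2. Cache: [13(c=2) 41(c=17)]
  32. access 30: MISS, evict 13(c=2). Cache: [30(c=1) 41(c=17)]
  33. access 30: HIT, count now 2. Cache: [30(c=2) 41(c=17)]
  34. access 89: MISS, evict 30(c=2). Cache: [89(c=1) 41(c=17)]
  35. access 30: MISS, evict 89(c=1). Cache: [30(c=1) 41(c=17)]
  36. access 41: HIT, count now 18. Cache: [30(c=1) 41(c=18)]
  37. access 66: MISS, evict 30(c=1). Cache: [66(c=1) 41(c=18)]
  38. access 66: HIT, count now 2. Cache: [66(c=2) 41(c=18)]
  39. access 41: HIT, count now 19. Cache: [66(c=2) 41(c=19)]
Total: 22 hits, 17 misses, 15 evictions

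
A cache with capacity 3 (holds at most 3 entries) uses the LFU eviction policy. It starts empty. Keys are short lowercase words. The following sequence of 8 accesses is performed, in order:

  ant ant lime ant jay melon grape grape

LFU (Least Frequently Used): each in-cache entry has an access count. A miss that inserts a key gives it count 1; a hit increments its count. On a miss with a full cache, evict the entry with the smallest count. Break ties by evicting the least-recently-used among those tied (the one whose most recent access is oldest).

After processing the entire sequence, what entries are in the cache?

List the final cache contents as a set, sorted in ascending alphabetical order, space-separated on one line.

LFU simulation (capacity=3):
  1. access ant: MISS. Cache: [ant(c=1)]
  2. access ant: HIT, count now 2. Cache: [ant(c=2)]
  3. access lime: MISS. Cache: [lime(c=1) ant(c=2)]
  4. access ant: HIT, count now 3. Cache: [lime(c=1) ant(c=3)]
  5. access jay: MISS. Cache: [lime(c=1) jay(c=1) ant(c=3)]
  6. access melon: MISS, evict lime(c=1). Cache: [jay(c=1) melon(c=1) ant(c=3)]
  7. access grape: MISS, evict jay(c=1). Cache: [melon(c=1) grape(c=1) ant(c=3)]
  8. access grape: HIT, count now 2. Cache: [melon(c=1) grape(c=2) ant(c=3)]
Total: 3 hits, 5 misses, 2 evictions

Answer: ant grape melon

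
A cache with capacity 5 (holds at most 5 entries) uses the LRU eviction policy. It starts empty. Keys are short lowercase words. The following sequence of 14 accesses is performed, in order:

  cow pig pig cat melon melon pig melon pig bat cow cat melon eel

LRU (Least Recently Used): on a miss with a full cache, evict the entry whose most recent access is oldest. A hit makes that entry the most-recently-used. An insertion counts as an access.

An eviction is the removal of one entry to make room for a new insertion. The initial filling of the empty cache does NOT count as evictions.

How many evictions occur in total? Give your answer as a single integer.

Answer: 1

Derivation:
LRU simulation (capacity=5):
  1. access cow: MISS. Cache (LRU->MRU): [cow]
  2. access pig: MISS. Cache (LRU->MRU): [cow pig]
  3. access pig: HIT. Cache (LRU->MRU): [cow pig]
  4. access cat: MISS. Cache (LRU->MRU): [cow pig cat]
  5. access melon: MISS. Cache (LRU->MRU): [cow pig cat melon]
  6. access melon: HIT. Cache (LRU->MRU): [cow pig cat melon]
  7. access pig: HIT. Cache (LRU->MRU): [cow cat melon pig]
  8. access melon: HIT. Cache (LRU->MRU): [cow cat pig melon]
  9. access pig: HIT. Cache (LRU->MRU): [cow cat melon pig]
  10. access bat: MISS. Cache (LRU->MRU): [cow cat melon pig bat]
  11. access cow: HIT. Cache (LRU->MRU): [cat melon pig bat cow]
  12. access cat: HIT. Cache (LRU->MRU): [melon pig bat cow cat]
  13. access melon: HIT. Cache (LRU->MRU): [pig bat cow cat melon]
  14. access eel: MISS, evict pig. Cache (LRU->MRU): [bat cow cat melon eel]
Total: 8 hits, 6 misses, 1 evictions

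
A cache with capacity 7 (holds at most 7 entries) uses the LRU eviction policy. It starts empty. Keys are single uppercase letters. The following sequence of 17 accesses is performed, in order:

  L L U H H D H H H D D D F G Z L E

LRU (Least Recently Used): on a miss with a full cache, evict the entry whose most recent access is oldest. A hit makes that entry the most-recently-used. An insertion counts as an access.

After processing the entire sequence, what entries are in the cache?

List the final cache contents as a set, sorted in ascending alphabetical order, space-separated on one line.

LRU simulation (capacity=7):
  1. access L: MISS. Cache (LRU->MRU): [L]
  2. access L: HIT. Cache (LRU->MRU): [L]
  3. access U: MISS. Cache (LRU->MRU): [L U]
  4. access H: MISS. Cache (LRU->MRU): [L U H]
  5. access H: HIT. Cache (LRU->MRU): [L U H]
  6. access D: MISS. Cache (LRU->MRU): [L U H D]
  7. access H: HIT. Cache (LRU->MRU): [L U D H]
  8. access H: HIT. Cache (LRU->MRU): [L U D H]
  9. access H: HIT. Cache (LRU->MRU): [L U D H]
  10. access D: HIT. Cache (LRU->MRU): [L U H D]
  11. access D: HIT. Cache (LRU->MRU): [L U H D]
  12. access D: HIT. Cache (LRU->MRU): [L U H D]
  13. access F: MISS. Cache (LRU->MRU): [L U H D F]
  14. access G: MISS. Cache (LRU->MRU): [L U H D F G]
  15. access Z: MISS. Cache (LRU->MRU): [L U H D F G Z]
  16. access L: HIT. Cache (LRU->MRU): [U H D F G Z L]
  17. access E: MISS, evict U. Cache (LRU->MRU): [H D F G Z L E]
Total: 9 hits, 8 misses, 1 evictions

Answer: D E F G H L Z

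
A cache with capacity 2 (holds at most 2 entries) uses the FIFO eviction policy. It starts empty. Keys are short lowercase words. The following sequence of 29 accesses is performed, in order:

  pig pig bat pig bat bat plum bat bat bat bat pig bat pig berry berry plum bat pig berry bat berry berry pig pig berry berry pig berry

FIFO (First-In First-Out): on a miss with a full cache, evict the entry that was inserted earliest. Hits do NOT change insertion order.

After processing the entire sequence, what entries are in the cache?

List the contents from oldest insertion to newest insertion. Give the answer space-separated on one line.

FIFO simulation (capacity=2):
  1. access pig: MISS. Cache (old->new): [pig]
  2. access pig: HIT. Cache (old->new): [pig]
  3. access bat: MISS. Cache (old->new): [pig bat]
  4. access pig: HIT. Cache (old->new): [pig bat]
  5. access bat: HIT. Cache (old->new): [pig bat]
  6. access bat: HIT. Cache (old->new): [pig bat]
  7. access plum: MISS, evict pig. Cache (old->new): [bat plum]
  8. access bat: HIT. Cache (old->new): [bat plum]
  9. access bat: HIT. Cache (old->new): [bat plum]
  10. access bat: HIT. Cache (old->new): [bat plum]
  11. access bat: HIT. Cache (old->new): [bat plum]
  12. access pig: MISS, evict bat. Cache (old->new): [plum pig]
  13. access bat: MISS, evict plum. Cache (old->new): [pig bat]
  14. access pig: HIT. Cache (old->new): [pig bat]
  15. access berry: MISS, evict pig. Cache (old->new): [bat berry]
  16. access berry: HIT. Cache (old->new): [bat berry]
  17. access plum: MISS, evict bat. Cache (old->new): [berry plum]
  18. access bat: MISS, evict berry. Cache (old->new): [plum bat]
  19. access pig: MISS, evict plum. Cache (old->new): [bat pig]
  20. access berry: MISS, evict bat. Cache (old->new): [pig berry]
  21. access bat: MISS, evict pig. Cache (old->new): [berry bat]
  22. access berry: HIT. Cache (old->new): [berry bat]
  23. access berry: HIT. Cache (old->new): [berry bat]
  24. access pig: MISS, evict berry. Cache (old->new): [bat pig]
  25. access pig: HIT. Cache (old->new): [bat pig]
  26. access berry: MISS, evict bat. Cache (old->new): [pig berry]
  27. access berry: HIT. Cache (old->new): [pig berry]
  28. access pig: HIT. Cache (old->new): [pig berry]
  29. access berry: HIT. Cache (old->new): [pig berry]
Total: 16 hits, 13 misses, 11 evictions

Answer: pig berry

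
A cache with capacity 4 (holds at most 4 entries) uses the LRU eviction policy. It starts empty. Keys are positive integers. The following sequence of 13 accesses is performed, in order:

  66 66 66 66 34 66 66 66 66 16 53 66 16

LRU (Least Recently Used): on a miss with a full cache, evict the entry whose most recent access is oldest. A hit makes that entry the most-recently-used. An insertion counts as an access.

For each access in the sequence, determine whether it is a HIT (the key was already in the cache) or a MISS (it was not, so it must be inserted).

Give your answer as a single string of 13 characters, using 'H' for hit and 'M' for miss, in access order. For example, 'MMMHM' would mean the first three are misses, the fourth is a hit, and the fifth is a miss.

LRU simulation (capacity=4):
  1. access 66: MISS. Cache (LRU->MRU): [66]
  2. access 66: HIT. Cache (LRU->MRU): [66]
  3. access 66: HIT. Cache (LRU->MRU): [66]
  4. access 66: HIT. Cache (LRU->MRU): [66]
  5. access 34: MISS. Cache (LRU->MRU): [66 34]
  6. access 66: HIT. Cache (LRU->MRU): [34 66]
  7. access 66: HIT. Cache (LRU->MRU): [34 66]
  8. access 66: HIT. Cache (LRU->MRU): [34 66]
  9. access 66: HIT. Cache (LRU->MRU): [34 66]
  10. access 16: MISS. Cache (LRU->MRU): [34 66 16]
  11. access 53: MISS. Cache (LRU->MRU): [34 66 16 53]
  12. access 66: HIT. Cache (LRU->MRU): [34 16 53 66]
  13. access 16: HIT. Cache (LRU->MRU): [34 53 66 16]
Total: 9 hits, 4 misses, 0 evictions

Answer: MHHHMHHHHMMHH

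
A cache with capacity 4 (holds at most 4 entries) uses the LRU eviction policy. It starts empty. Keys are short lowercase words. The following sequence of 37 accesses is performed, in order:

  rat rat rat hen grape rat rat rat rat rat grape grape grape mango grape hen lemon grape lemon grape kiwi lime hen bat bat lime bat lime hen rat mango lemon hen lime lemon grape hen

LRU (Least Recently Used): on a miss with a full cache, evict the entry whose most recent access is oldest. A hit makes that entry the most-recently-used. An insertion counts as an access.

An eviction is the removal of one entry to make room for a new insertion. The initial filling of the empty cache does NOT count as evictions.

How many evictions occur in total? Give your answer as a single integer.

LRU simulation (capacity=4):
  1. access rat: MISS. Cache (LRU->MRU): [rat]
  2. access rat: HIT. Cache (LRU->MRU): [rat]
  3. access rat: HIT. Cache (LRU->MRU): [rat]
  4. access hen: MISS. Cache (LRU->MRU): [rat hen]
  5. access grape: MISS. Cache (LRU->MRU): [rat hen grape]
  6. access rat: HIT. Cache (LRU->MRU): [hen grape rat]
  7. access rat: HIT. Cache (LRU->MRU): [hen grape rat]
  8. access rat: HIT. Cache (LRU->MRU): [hen grape rat]
  9. access rat: HIT. Cache (LRU->MRU): [hen grape rat]
  10. access rat: HIT. Cache (LRU->MRU): [hen grape rat]
  11. access grape: HIT. Cache (LRU->MRU): [hen rat grape]
  12. access grape: HIT. Cache (LRU->MRU): [hen rat grape]
  13. access grape: HIT. Cache (LRU->MRU): [hen rat grape]
  14. access mango: MISS. Cache (LRU->MRU): [hen rat grape mango]
  15. access grape: HIT. Cache (LRU->MRU): [hen rat mango grape]
  16. access hen: HIT. Cache (LRU->MRU): [rat mango grape hen]
  17. access lemon: MISS, evict rat. Cache (LRU->MRU): [mango grape hen lemon]
  18. access grape: HIT. Cache (LRU->MRU): [mango hen lemon grape]
  19. access lemon: HIT. Cache (LRU->MRU): [mango hen grape lemon]
  20. access grape: HIT. Cache (LRU->MRU): [mango hen lemon grape]
  21. access kiwi: MISS, evict mango. Cache (LRU->MRU): [hen lemon grape kiwi]
  22. access lime: MISS, evict hen. Cache (LRU->MRU): [lemon grape kiwi lime]
  23. access hen: MISS, evict lemon. Cache (LRU->MRU): [grape kiwi lime hen]
  24. access bat: MISS, evict grape. Cache (LRU->MRU): [kiwi lime hen bat]
  25. access bat: HIT. Cache (LRU->MRU): [kiwi lime hen bat]
  26. access lime: HIT. Cache (LRU->MRU): [kiwi hen bat lime]
  27. access bat: HIT. Cache (LRU->MRU): [kiwi hen lime bat]
  28. access lime: HIT. Cache (LRU->MRU): [kiwi hen bat lime]
  29. access hen: HIT. Cache (LRU->MRU): [kiwi bat lime hen]
  30. access rat: MISS, evict kiwi. Cache (LRU->MRU): [bat lime hen rat]
  31. access mango: MISS, evict bat. Cache (LRU->MRU): [lime hen rat mango]
  32. access lemon: MISS, evict lime. Cache (LRU->MRU): [hen rat mango lemon]
  33. access hen: HIT. Cache (LRU->MRU): [rat mango lemon hen]
  34. access lime: MISS, evict rat. Cache (LRU->MRU): [mango lemon hen lime]
  35. access lemon: HIT. Cache (LRU->MRU): [mango hen lime lemon]
  36. access grape: MISS, evict mango. Cache (LRU->MRU): [hen lime lemon grape]
  37. access hen: HIT. Cache (LRU->MRU): [lime lemon grape hen]
Total: 23 hits, 14 misses, 10 evictions

Answer: 10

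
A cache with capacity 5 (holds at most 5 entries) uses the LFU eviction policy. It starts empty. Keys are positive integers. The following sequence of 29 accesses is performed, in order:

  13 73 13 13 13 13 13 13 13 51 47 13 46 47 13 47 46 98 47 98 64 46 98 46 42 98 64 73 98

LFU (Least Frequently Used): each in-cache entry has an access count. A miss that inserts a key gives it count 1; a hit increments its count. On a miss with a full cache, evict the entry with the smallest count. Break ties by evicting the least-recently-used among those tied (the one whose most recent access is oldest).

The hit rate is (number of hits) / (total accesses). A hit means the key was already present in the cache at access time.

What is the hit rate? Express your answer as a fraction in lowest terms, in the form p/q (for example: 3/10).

Answer: 19/29

Derivation:
LFU simulation (capacity=5):
  1. access 13: MISS. Cache: [13(c=1)]
  2. access 73: MISS. Cache: [13(c=1) 73(c=1)]
  3. access 13: HIT, count now 2. Cache: [73(c=1) 13(c=2)]
  4. access 13: HIT, count now 3. Cache: [73(c=1) 13(c=3)]
  5. access 13: HIT, count now 4. Cache: [73(c=1) 13(c=4)]
  6. access 13: HIT, count now 5. Cache: [73(c=1) 13(c=5)]
  7. access 13: HIT, count now 6. Cache: [73(c=1) 13(c=6)]
  8. access 13: HIT, count now 7. Cache: [73(c=1) 13(c=7)]
  9. access 13: HIT, count now 8. Cache: [73(c=1) 13(c=8)]
  10. access 51: MISS. Cache: [73(c=1) 51(c=1) 13(c=8)]
  11. access 47: MISS. Cache: [73(c=1) 51(c=1) 47(c=1) 13(c=8)]
  12. access 13: HIT, count now 9. Cache: [73(c=1) 51(c=1) 47(c=1) 13(c=9)]
  13. access 46: MISS. Cache: [73(c=1) 51(c=1) 47(c=1) 46(c=1) 13(c=9)]
  14. access 47: HIT, count now 2. Cache: [73(c=1) 51(c=1) 46(c=1) 47(c=2) 13(c=9)]
  15. access 13: HIT, count now 10. Cache: [73(c=1) 51(c=1) 46(c=1) 47(c=2) 13(c=10)]
  16. access 47: HIT, count now 3. Cache: [73(c=1) 51(c=1) 46(c=1) 47(c=3) 13(c=10)]
  17. access 46: HIT, count now 2. Cache: [73(c=1) 51(c=1) 46(c=2) 47(c=3) 13(c=10)]
  18. access 98: MISS, evict 73(c=1). Cache: [51(c=1) 98(c=1) 46(c=2) 47(c=3) 13(c=10)]
  19. access 47: HIT, count now 4. Cache: [51(c=1) 98(c=1) 46(c=2) 47(c=4) 13(c=10)]
  20. access 98: HIT, count now 2. Cache: [51(c=1) 46(c=2) 98(c=2) 47(c=4) 13(c=10)]
  21. access 64: MISS, evict 51(c=1). Cache: [64(c=1) 46(c=2) 98(c=2) 47(c=4) 13(c=10)]
  22. access 46: HIT, count now 3. Cache: [64(c=1) 98(c=2) 46(c=3) 47(c=4) 13(c=10)]
  23. access 98: HIT, count now 3. Cache: [64(c=1) 46(c=3) 98(c=3) 47(c=4) 13(c=10)]
  24. access 46: HIT, count now 4. Cache: [64(c=1) 98(c=3) 47(c=4) 46(c=4) 13(c=10)]
  25. access 42: MISS, evict 64(c=1). Cache: [42(c=1) 98(c=3) 47(c=4) 46(c=4) 13(c=10)]
  26. access 98: HIT, count now 4. Cache: [42(c=1) 47(c=4) 46(c=4) 98(c=4) 13(c=10)]
  27. access 64: MISS, evict 42(c=1). Cache: [64(c=1) 47(c=4) 46(c=4) 98(c=4) 13(c=10)]
  28. access 73: MISS, evict 64(c=1). Cache: [73(c=1) 47(c=4) 46(c=4) 98(c=4) 13(c=10)]
  29. access 98: HIT, count now 5. Cache: [73(c=1) 47(c=4) 46(c=4) 98(c=5) 13(c=10)]
Total: 19 hits, 10 misses, 5 evictions

Hit rate = 19/29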